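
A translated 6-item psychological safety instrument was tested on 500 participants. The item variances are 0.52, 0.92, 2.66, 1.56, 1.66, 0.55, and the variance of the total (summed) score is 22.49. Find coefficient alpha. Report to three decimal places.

sum of item variances = 0.52 + 0.92 + 2.66 + 1.56 + 1.66 + 0.55 = 7.87
α = (k/(k−1))·(1 − sum of item variances/total variance) = (6/5)·(1 − 7.87/22.49) = 0.780

coefficient alpha = 0.780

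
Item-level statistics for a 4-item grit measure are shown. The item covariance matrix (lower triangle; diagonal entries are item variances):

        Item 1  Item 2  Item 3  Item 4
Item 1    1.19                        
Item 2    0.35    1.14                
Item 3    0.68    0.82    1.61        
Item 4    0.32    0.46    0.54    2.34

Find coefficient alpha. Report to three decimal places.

α = 0.670

sum of item variances = 1.19 + 1.14 + 1.61 + 2.34 = 6.28
Sum of the distinct covariances = 3.17
Var(T) = 6.28 + 2 × 3.17 = 12.62
α = (k/(k−1))·(1 − sum of item variances/Var(T)) = (4/3)·(1 − 6.28/12.62) = 0.670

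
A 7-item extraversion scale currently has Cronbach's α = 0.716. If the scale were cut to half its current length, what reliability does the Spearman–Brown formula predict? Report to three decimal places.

predicted reliability = 0.558

Length factor m = 1/2
α' = m·α / (1 − (1−m)·α)
   = 1/2 × 0.716 / (1 − (1 − 1/2) × 0.716)
   = 0.3580 / 0.6420 = 0.558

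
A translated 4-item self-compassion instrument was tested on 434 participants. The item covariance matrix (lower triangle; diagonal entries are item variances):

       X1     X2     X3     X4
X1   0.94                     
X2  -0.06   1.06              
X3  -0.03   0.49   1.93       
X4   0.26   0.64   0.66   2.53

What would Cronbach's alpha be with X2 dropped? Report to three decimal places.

Remaining items: X1, X3, X4 (k = 3).
Σσᵢ² = 0.94 + 1.93 + 2.53 = 5.40
total variance = 5.40 + 2 × 0.89 = 7.18
α (item deleted) = (3/2)·(1 − 5.40/7.18) = 0.372

Cronbach's alpha = 0.372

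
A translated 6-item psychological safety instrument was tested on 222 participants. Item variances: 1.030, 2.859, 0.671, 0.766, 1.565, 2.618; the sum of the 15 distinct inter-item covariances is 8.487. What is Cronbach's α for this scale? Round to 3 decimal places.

Σσ²ᵢ = 1.030 + 2.859 + 0.671 + 0.766 + 1.565 + 2.618 = 9.509
Sum of distinct covariances = 8.487
total variance = Σσ²ᵢ + 2·Σcov = 9.509 + 2 × 8.487 = 26.483
α = (6/5)·(1 − 9.509/26.483) = 0.769

α = 0.769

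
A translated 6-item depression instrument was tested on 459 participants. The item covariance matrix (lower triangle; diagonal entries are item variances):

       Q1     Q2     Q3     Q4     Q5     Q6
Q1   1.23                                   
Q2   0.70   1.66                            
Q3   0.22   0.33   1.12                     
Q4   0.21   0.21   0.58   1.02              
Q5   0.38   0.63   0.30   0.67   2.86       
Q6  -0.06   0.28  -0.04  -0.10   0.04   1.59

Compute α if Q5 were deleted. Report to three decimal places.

Remaining items: Q1, Q2, Q3, Q4, Q6 (k = 5).
ΣVar(i) = 1.23 + 1.66 + 1.12 + 1.02 + 1.59 = 6.62
σ²_T = 6.62 + 2 × 2.33 = 11.28
α (item deleted) = (5/4)·(1 − 6.62/11.28) = 0.516

α = 0.516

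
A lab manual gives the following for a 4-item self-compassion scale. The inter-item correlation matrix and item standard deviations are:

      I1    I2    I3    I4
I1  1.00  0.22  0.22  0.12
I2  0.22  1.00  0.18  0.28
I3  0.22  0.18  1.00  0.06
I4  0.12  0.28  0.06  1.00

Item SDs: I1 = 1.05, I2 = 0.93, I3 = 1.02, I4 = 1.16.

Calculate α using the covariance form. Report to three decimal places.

Σσ²ᵢ = 1.05² + 0.93² + 1.02² + 1.16² = 4.3534
Covariances σ_ij = r_ij · s_i · s_j:
  σ(I1,I2) = 0.22 × 1.05 × 0.93 = 0.2148
  σ(I1,I3) = 0.22 × 1.05 × 1.02 = 0.2356
  σ(I1,I4) = 0.12 × 1.05 × 1.16 = 0.1462
  σ(I2,I3) = 0.18 × 0.93 × 1.02 = 0.1707
  σ(I2,I4) = 0.28 × 0.93 × 1.16 = 0.3021
  σ(I3,I4) = 0.06 × 1.02 × 1.16 = 0.0710
σ²_T = Σσ²ᵢ + 2·Σσ_ij = 4.3534 + 2 × 1.1404 = 6.6342
α = (4/3)·(1 − 4.3534/6.6342) = 0.458

α = 0.458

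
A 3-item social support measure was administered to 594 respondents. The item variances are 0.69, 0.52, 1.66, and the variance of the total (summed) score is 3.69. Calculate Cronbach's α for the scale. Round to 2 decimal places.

Cronbach's α = 0.33

sum of item variances = 0.69 + 0.52 + 1.66 = 2.87
α = (k/(k−1))·(1 − sum of item variances/σ²_T) = (3/2)·(1 − 2.87/3.69) = 0.33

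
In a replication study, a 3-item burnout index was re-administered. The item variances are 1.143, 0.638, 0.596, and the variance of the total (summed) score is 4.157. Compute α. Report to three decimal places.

Σσ²ᵢ = 1.143 + 0.638 + 0.596 = 2.377
α = (k/(k−1))·(1 − Σσ²ᵢ/total variance) = (3/2)·(1 − 2.377/4.157) = 0.642

α = 0.642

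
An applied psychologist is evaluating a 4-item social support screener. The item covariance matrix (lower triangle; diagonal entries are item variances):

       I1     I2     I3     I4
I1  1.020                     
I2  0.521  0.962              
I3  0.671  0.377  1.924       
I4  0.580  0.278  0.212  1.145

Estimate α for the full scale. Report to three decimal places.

α = 0.681

ΣVar(i) = 1.020 + 0.962 + 1.924 + 1.145 = 5.051
Σ_{i<j} σ_ij = 2.639
Var(T) = 5.051 + 2 × 2.639 = 10.329
α = (k/(k−1))·(1 − ΣVar(i)/Var(T)) = (4/3)·(1 − 5.051/10.329) = 0.681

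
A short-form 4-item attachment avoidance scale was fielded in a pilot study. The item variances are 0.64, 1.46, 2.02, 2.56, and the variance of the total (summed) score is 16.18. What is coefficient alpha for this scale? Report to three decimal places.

sum of item variances = 0.64 + 1.46 + 2.02 + 2.56 = 6.68
α = (k/(k−1))·(1 − sum of item variances/σ²_total) = (4/3)·(1 − 6.68/16.18) = 0.783

coefficient alpha = 0.783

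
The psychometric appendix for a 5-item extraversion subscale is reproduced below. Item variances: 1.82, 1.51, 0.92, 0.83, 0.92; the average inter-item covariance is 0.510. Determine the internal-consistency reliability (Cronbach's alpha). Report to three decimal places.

α = 0.787

sum of item variances = 1.82 + 1.51 + 0.92 + 0.83 + 0.92 = 6.00
Sum of the 10 distinct covariances = 10 × 0.510 = 5.100
σ²_total = sum of item variances + 2·Σcov = 6.00 + 2 × 5.100 = 16.200
α = (5/4)·(1 − 6.00/16.200) = 0.787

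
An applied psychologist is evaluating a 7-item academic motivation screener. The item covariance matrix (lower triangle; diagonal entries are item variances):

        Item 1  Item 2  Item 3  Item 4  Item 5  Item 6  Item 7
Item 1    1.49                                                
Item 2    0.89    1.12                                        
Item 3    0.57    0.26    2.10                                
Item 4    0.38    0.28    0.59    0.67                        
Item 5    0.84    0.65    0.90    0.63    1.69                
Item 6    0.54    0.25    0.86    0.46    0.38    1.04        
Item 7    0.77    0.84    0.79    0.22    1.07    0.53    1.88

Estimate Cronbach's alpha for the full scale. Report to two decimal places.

α = 0.84

Σσ²ᵢ = 1.49 + 1.12 + 2.10 + 0.67 + 1.69 + 1.04 + 1.88 = 9.99
Σ_{i<j} σ_ij = 12.70
σ²_total = 9.99 + 2 × 12.70 = 35.39
α = (k/(k−1))·(1 − Σσ²ᵢ/σ²_total) = (7/6)·(1 − 9.99/35.39) = 0.84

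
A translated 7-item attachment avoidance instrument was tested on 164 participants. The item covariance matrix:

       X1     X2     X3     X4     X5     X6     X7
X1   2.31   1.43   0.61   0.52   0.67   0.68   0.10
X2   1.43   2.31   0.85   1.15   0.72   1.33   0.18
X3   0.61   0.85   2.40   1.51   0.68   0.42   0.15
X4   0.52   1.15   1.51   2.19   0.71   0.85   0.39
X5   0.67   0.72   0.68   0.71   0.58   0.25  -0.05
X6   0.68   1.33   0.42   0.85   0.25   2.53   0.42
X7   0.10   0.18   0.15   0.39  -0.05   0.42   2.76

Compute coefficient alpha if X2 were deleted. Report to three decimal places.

Remaining items: X1, X3, X4, X5, X6, X7 (k = 6).
Σσᵢ² = 2.31 + 2.40 + 2.19 + 0.58 + 2.53 + 2.76 = 12.77
σ²_T = 12.77 + 2 × 7.91 = 28.59
α (item deleted) = (6/5)·(1 − 12.77/28.59) = 0.664

α = 0.664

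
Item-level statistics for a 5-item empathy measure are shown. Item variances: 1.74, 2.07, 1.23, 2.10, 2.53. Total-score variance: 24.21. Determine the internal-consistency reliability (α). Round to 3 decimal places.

Σσ²ᵢ = 1.74 + 2.07 + 1.23 + 2.10 + 2.53 = 9.67
α = (k/(k−1))·(1 − Σσ²ᵢ/σ²_T) = (5/4)·(1 − 9.67/24.21) = 0.751

α = 0.751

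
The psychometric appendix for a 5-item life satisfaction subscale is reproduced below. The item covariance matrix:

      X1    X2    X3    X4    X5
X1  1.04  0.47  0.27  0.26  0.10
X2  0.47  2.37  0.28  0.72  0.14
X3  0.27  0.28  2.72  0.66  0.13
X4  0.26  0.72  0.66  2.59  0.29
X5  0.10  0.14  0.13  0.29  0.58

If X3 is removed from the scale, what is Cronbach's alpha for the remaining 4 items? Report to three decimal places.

Cronbach's alpha = 0.501

Remaining items: X1, X2, X4, X5 (k = 4).
Σσᵢ² = 1.04 + 2.37 + 2.59 + 0.58 = 6.58
total variance = 6.58 + 2 × 1.98 = 10.54
α (item deleted) = (4/3)·(1 − 6.58/10.54) = 0.501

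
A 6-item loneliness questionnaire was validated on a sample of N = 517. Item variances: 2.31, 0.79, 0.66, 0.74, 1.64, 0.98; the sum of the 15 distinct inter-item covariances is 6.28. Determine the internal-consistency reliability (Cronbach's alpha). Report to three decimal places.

α = 0.766

Σσᵢ² = 2.31 + 0.79 + 0.66 + 0.74 + 1.64 + 0.98 = 7.12
Sum of distinct covariances = 6.28
total variance = Σσᵢ² + 2·Σcov = 7.12 + 2 × 6.28 = 19.68
α = (6/5)·(1 − 7.12/19.68) = 0.766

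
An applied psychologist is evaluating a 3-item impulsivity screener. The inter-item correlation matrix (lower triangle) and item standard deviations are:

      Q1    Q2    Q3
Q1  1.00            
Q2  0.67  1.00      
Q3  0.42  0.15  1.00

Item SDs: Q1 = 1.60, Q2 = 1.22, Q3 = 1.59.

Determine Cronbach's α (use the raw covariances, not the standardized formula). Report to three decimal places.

Cronbach's α = 0.672

Σσ²ᵢ = 1.60² + 1.22² + 1.59² = 6.5765
Covariances σ_ij = r_ij · s_i · s_j:
  σ(Q1,Q2) = 0.67 × 1.60 × 1.22 = 1.3078
  σ(Q1,Q3) = 0.42 × 1.60 × 1.59 = 1.0685
  σ(Q2,Q3) = 0.15 × 1.22 × 1.59 = 0.2910
σ²_T = Σσ²ᵢ + 2·Σσ_ij = 6.5765 + 2 × 2.6673 = 11.9111
α = (3/2)·(1 − 6.5765/11.9111) = 0.672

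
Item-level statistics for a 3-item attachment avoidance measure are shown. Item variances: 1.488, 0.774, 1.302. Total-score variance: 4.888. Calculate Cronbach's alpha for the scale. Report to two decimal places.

Cronbach's alpha = 0.41

sum of item variances = 1.488 + 0.774 + 1.302 = 3.564
α = (k/(k−1))·(1 − sum of item variances/σ²_T) = (3/2)·(1 − 3.564/4.888) = 0.41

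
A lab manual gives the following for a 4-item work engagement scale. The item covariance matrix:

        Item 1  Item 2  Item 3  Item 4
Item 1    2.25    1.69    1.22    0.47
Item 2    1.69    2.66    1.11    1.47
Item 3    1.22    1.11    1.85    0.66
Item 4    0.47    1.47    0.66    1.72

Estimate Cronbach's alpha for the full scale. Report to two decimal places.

sum of item variances = 2.25 + 2.66 + 1.85 + 1.72 = 8.48
Sum of off-diagonal covariances = 6.62
σ²_T = 8.48 + 2 × 6.62 = 21.72
α = (k/(k−1))·(1 − sum of item variances/σ²_T) = (4/3)·(1 − 8.48/21.72) = 0.81

Cronbach's alpha = 0.81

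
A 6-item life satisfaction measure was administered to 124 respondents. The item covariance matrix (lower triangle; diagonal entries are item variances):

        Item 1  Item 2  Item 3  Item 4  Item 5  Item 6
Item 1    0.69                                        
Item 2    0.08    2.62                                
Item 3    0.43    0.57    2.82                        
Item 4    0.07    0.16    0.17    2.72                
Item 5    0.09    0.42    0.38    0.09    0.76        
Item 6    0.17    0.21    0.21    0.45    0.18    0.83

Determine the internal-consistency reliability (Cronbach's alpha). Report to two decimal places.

Σσᵢ² = 0.69 + 2.62 + 2.82 + 2.72 + 0.76 + 0.83 = 10.44
Sum of off-diagonal covariances = 3.68
total variance = 10.44 + 2 × 3.68 = 17.80
α = (k/(k−1))·(1 − Σσᵢ²/total variance) = (6/5)·(1 − 10.44/17.80) = 0.50

Cronbach's alpha = 0.50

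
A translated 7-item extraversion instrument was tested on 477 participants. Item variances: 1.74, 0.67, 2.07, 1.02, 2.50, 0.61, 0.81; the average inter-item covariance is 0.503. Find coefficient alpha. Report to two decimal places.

ΣVar(i) = 1.74 + 0.67 + 2.07 + 1.02 + 2.50 + 0.61 + 0.81 = 9.42
Sum of the 21 distinct covariances = 21 × 0.503 = 10.563
Var(T) = ΣVar(i) + 2·Σcov = 9.42 + 2 × 10.563 = 30.546
α = (7/6)·(1 − 9.42/30.546) = 0.81

α = 0.81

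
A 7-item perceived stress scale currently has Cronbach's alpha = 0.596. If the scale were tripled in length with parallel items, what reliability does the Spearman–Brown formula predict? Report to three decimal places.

predicted reliability = 0.816

Length factor m = 3
α' = m·α / (1 + (m−1)·α)
   = 3 × 0.596 / (1 + (3 − 1) × 0.596)
   = 1.7880 / 2.1920 = 0.816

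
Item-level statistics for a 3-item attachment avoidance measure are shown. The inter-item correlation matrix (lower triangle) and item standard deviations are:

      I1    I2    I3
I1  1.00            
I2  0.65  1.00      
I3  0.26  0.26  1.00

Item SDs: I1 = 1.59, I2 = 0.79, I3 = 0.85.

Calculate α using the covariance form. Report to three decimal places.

α = 0.614

Σσ²ᵢ = 1.59² + 0.79² + 0.85² = 3.8747
Covariances σ_ij = r_ij · s_i · s_j:
  σ(I1,I2) = 0.65 × 1.59 × 0.79 = 0.8165
  σ(I1,I3) = 0.26 × 1.59 × 0.85 = 0.3514
  σ(I2,I3) = 0.26 × 0.79 × 0.85 = 0.1746
σ²_T = Σσ²ᵢ + 2·Σσ_ij = 3.8747 + 2 × 1.3425 = 6.5597
α = (3/2)·(1 − 3.8747/6.5597) = 0.614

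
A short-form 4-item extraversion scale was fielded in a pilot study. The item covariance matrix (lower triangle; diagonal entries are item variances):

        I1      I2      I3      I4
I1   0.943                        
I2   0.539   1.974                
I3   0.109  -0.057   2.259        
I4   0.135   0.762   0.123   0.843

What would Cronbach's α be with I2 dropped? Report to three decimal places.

Remaining items: I1, I3, I4 (k = 3).
Σσᵢ² = 0.943 + 2.259 + 0.843 = 4.045
total variance = 4.045 + 2 × 0.367 = 4.779
α (item deleted) = (3/2)·(1 − 4.045/4.779) = 0.230

Cronbach's α = 0.230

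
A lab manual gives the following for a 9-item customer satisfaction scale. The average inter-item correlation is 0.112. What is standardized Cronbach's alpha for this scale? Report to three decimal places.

α = 0.532

Standardized α = k·r̄ / (1 + (k−1)·r̄) = 9 × 0.112 / (1 + 8 × 0.112)
  = 1.0080 / 1.8960 = 0.532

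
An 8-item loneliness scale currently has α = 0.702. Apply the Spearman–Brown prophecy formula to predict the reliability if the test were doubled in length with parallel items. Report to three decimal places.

Length factor m = 2
α' = m·α / (1 + (m−1)·α)
   = 2 × 0.702 / (1 + (2 − 1) × 0.702)
   = 1.4040 / 1.7020 = 0.825

predicted reliability = 0.825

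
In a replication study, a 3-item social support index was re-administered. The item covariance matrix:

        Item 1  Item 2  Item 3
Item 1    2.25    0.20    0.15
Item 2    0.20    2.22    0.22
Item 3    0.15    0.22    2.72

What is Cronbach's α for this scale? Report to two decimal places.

α = 0.21

Σσᵢ² = 2.25 + 2.22 + 2.72 = 7.19
Sum of the distinct covariances = 0.57
total variance = 7.19 + 2 × 0.57 = 8.33
α = (k/(k−1))·(1 − Σσᵢ²/total variance) = (3/2)·(1 − 7.19/8.33) = 0.21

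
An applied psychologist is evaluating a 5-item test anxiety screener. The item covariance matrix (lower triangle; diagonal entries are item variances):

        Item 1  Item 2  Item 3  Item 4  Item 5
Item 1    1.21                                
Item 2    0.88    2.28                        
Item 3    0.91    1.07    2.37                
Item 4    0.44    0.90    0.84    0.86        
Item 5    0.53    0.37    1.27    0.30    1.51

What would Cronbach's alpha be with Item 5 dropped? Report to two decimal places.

Remaining items: Item 1, Item 2, Item 3, Item 4 (k = 4).
Σσ²ᵢ = 1.21 + 2.28 + 2.37 + 0.86 = 6.72
σ²_total = 6.72 + 2 × 5.04 = 16.80
α (item deleted) = (4/3)·(1 − 6.72/16.80) = 0.80

α = 0.80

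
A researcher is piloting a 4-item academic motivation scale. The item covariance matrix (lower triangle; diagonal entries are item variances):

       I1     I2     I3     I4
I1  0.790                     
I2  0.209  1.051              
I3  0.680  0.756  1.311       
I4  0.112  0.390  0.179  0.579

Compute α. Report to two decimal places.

α = 0.74

ΣVar(i) = 0.790 + 1.051 + 1.311 + 0.579 = 3.731
Sum of the distinct covariances = 2.326
total variance = 3.731 + 2 × 2.326 = 8.383
α = (k/(k−1))·(1 − ΣVar(i)/total variance) = (4/3)·(1 − 3.731/8.383) = 0.74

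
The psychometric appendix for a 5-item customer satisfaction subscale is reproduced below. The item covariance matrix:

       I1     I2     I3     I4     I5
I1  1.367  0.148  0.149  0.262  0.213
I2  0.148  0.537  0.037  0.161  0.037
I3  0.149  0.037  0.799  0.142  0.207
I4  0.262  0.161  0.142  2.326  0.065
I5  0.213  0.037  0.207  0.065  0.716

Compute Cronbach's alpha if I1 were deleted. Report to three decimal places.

Remaining items: I2, I3, I4, I5 (k = 4).
ΣVar(i) = 0.537 + 0.799 + 2.326 + 0.716 = 4.378
σ²_T = 4.378 + 2 × 0.649 = 5.676
α (item deleted) = (4/3)·(1 − 4.378/5.676) = 0.305

Cronbach's alpha = 0.305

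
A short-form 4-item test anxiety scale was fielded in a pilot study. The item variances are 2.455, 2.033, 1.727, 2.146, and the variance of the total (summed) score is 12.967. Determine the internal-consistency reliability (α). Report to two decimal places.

sum of item variances = 2.455 + 2.033 + 1.727 + 2.146 = 8.361
α = (k/(k−1))·(1 − sum of item variances/total variance) = (4/3)·(1 − 8.361/12.967) = 0.47

α = 0.47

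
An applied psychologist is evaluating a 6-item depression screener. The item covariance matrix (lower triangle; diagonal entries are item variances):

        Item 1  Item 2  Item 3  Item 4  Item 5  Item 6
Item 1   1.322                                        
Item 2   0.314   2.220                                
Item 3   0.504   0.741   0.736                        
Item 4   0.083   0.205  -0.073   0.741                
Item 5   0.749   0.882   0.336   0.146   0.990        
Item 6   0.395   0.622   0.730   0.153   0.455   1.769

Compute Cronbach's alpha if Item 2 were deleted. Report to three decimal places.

Remaining items: Item 1, Item 3, Item 4, Item 5, Item 6 (k = 5).
Σσ²ᵢ = 1.322 + 0.736 + 0.741 + 0.990 + 1.769 = 5.558
σ²_T = 5.558 + 2 × 3.478 = 12.514
α (item deleted) = (5/4)·(1 − 5.558/12.514) = 0.695

Cronbach's alpha = 0.695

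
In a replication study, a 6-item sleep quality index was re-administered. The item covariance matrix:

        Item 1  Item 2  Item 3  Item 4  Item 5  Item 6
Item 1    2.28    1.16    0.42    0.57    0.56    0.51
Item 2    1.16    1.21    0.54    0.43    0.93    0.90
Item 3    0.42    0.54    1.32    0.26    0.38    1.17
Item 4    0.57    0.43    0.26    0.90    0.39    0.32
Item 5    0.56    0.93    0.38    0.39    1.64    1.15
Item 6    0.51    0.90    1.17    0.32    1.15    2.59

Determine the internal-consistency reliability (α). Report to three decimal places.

α = 0.793

ΣVar(i) = 2.28 + 1.21 + 1.32 + 0.90 + 1.64 + 2.59 = 9.94
Σ_{i<j} σ_ij = 9.69
total variance = 9.94 + 2 × 9.69 = 29.32
α = (k/(k−1))·(1 − ΣVar(i)/total variance) = (6/5)·(1 − 9.94/29.32) = 0.793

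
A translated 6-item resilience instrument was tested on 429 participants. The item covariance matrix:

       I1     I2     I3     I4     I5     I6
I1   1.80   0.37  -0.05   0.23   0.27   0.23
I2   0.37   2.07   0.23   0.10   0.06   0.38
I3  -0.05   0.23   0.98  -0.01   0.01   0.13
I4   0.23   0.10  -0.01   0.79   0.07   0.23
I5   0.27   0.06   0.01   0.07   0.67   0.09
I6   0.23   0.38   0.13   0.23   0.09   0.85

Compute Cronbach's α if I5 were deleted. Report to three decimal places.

α = 0.452

Remaining items: I1, I2, I3, I4, I6 (k = 5).
sum of item variances = 1.80 + 2.07 + 0.98 + 0.79 + 0.85 = 6.49
total variance = 6.49 + 2 × 1.84 = 10.17
α (item deleted) = (5/4)·(1 − 6.49/10.17) = 0.452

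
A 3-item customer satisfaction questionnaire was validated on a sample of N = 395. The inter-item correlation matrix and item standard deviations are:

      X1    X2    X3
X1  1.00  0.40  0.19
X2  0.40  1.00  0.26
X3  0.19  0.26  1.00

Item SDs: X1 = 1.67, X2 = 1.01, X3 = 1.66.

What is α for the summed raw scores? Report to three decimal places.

Σσ²ᵢ = 1.67² + 1.01² + 1.66² = 6.5646
Covariances σ_ij = r_ij · s_i · s_j:
  σ(X1,X2) = 0.40 × 1.67 × 1.01 = 0.6747
  σ(X1,X3) = 0.19 × 1.67 × 1.66 = 0.5267
  σ(X2,X3) = 0.26 × 1.01 × 1.66 = 0.4359
σ²_T = Σσ²ᵢ + 2·Σσ_ij = 6.5646 + 2 × 1.6373 = 9.8392
α = (3/2)·(1 − 6.5646/9.8392) = 0.499

α = 0.499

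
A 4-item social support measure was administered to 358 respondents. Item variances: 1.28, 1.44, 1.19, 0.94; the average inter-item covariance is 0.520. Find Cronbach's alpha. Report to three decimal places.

Cronbach's alpha = 0.750

Σσᵢ² = 1.28 + 1.44 + 1.19 + 0.94 = 4.85
Sum of the 6 distinct covariances = 6 × 0.520 = 3.120
total variance = Σσᵢ² + 2·Σcov = 4.85 + 2 × 3.120 = 11.090
α = (4/3)·(1 − 4.85/11.090) = 0.750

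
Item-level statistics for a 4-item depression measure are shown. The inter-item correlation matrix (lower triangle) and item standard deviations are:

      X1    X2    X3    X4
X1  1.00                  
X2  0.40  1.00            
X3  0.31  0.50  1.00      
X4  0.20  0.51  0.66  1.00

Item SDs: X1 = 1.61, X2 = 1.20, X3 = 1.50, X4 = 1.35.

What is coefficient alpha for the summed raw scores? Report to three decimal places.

Σσ²ᵢ = 1.61² + 1.20² + 1.50² + 1.35² = 8.1046
Covariances σ_ij = r_ij · s_i · s_j:
  σ(X1,X2) = 0.40 × 1.61 × 1.20 = 0.7728
  σ(X1,X3) = 0.31 × 1.61 × 1.50 = 0.7487
  σ(X1,X4) = 0.20 × 1.61 × 1.35 = 0.4347
  σ(X2,X3) = 0.50 × 1.20 × 1.50 = 0.9000
  σ(X2,X4) = 0.51 × 1.20 × 1.35 = 0.8262
  σ(X3,X4) = 0.66 × 1.50 × 1.35 = 1.3365
σ²_T = Σσ²ᵢ + 2·Σσ_ij = 8.1046 + 2 × 5.0189 = 18.1424
α = (4/3)·(1 − 8.1046/18.1424) = 0.738

coefficient alpha = 0.738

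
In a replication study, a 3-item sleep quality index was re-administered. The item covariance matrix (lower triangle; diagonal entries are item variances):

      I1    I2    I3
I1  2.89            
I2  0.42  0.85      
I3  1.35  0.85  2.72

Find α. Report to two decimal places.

α = 0.67

Σσᵢ² = 2.89 + 0.85 + 2.72 = 6.46
Sum of the distinct covariances = 2.62
σ²_T = 6.46 + 2 × 2.62 = 11.70
α = (k/(k−1))·(1 − Σσᵢ²/σ²_T) = (3/2)·(1 − 6.46/11.70) = 0.67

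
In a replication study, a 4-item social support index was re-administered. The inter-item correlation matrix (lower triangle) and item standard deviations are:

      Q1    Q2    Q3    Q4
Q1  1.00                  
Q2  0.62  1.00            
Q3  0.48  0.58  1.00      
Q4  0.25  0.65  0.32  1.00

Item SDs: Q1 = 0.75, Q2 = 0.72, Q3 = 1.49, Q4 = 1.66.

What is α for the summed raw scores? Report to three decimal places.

α = 0.703

Σσ²ᵢ = 0.75² + 0.72² + 1.49² + 1.66² = 6.0566
Covariances σ_ij = r_ij · s_i · s_j:
  σ(Q1,Q2) = 0.62 × 0.75 × 0.72 = 0.3348
  σ(Q1,Q3) = 0.48 × 0.75 × 1.49 = 0.5364
  σ(Q1,Q4) = 0.25 × 0.75 × 1.66 = 0.3112
  σ(Q2,Q3) = 0.58 × 0.72 × 1.49 = 0.6222
  σ(Q2,Q4) = 0.65 × 0.72 × 1.66 = 0.7769
  σ(Q3,Q4) = 0.32 × 1.49 × 1.66 = 0.7915
σ²_T = Σσ²ᵢ + 2·Σσ_ij = 6.0566 + 2 × 3.3730 = 12.8026
α = (4/3)·(1 − 6.0566/12.8026) = 0.703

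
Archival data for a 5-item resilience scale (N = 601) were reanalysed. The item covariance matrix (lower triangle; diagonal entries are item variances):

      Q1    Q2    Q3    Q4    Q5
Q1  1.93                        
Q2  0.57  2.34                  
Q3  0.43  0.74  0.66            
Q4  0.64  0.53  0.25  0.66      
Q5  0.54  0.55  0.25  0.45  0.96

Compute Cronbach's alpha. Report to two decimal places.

α = 0.75

ΣVar(i) = 1.93 + 2.34 + 0.66 + 0.66 + 0.96 = 6.55
Σ_{i<j} σ_ij = 4.95
σ²_total = 6.55 + 2 × 4.95 = 16.45
α = (k/(k−1))·(1 − ΣVar(i)/σ²_total) = (5/4)·(1 − 6.55/16.45) = 0.75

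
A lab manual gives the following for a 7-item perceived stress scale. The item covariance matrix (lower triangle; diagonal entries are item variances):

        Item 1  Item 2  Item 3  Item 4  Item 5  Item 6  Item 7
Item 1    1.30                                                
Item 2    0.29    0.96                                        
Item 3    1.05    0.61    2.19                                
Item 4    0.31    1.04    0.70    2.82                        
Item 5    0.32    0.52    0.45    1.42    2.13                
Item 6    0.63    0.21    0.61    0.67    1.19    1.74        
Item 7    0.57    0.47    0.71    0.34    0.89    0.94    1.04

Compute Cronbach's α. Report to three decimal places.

sum of item variances = 1.30 + 0.96 + 2.19 + 2.82 + 2.13 + 1.74 + 1.04 = 12.18
Sum of off-diagonal covariances = 13.94
σ²_total = 12.18 + 2 × 13.94 = 40.06
α = (k/(k−1))·(1 − sum of item variances/σ²_total) = (7/6)·(1 − 12.18/40.06) = 0.812

α = 0.812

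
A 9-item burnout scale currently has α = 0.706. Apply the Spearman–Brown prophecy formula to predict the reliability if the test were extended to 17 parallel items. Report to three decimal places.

predicted reliability = 0.819

Length factor m = 17/9 = 1.8889
α' = m·α / (1 + (m−1)·α)
   = 17/9 × 0.706 / (1 + (17/9 − 1) × 0.706)
   = 1.3336 / 1.6276 = 0.819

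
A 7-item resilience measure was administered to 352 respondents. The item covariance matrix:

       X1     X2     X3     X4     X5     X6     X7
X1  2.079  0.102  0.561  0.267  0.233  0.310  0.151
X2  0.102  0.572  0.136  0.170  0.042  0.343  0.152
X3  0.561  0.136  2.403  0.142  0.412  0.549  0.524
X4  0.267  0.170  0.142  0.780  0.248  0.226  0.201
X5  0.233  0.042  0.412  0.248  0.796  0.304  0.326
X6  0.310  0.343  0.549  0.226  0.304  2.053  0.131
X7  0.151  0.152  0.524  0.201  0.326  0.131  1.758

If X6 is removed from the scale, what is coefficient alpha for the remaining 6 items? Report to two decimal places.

Remaining items: X1, X2, X3, X4, X5, X7 (k = 6).
ΣVar(i) = 2.079 + 0.572 + 2.403 + 0.780 + 0.796 + 1.758 = 8.388
total variance = 8.388 + 2 × 3.667 = 15.722
α (item deleted) = (6/5)·(1 − 8.388/15.722) = 0.56

α = 0.56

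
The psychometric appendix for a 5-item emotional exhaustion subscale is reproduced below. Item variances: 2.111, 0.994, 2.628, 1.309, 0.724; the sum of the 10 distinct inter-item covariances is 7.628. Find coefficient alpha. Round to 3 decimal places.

Σσᵢ² = 2.111 + 0.994 + 2.628 + 1.309 + 0.724 = 7.766
Sum of distinct covariances = 7.628
σ²_T = Σσᵢ² + 2·Σcov = 7.766 + 2 × 7.628 = 23.022
α = (5/4)·(1 − 7.766/23.022) = 0.828

α = 0.828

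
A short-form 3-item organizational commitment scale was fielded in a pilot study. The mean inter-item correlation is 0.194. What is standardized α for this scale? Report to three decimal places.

Standardized α = k·r̄ / (1 + (k−1)·r̄) = 3 × 0.194 / (1 + 2 × 0.194)
  = 0.5820 / 1.3880 = 0.419

α = 0.419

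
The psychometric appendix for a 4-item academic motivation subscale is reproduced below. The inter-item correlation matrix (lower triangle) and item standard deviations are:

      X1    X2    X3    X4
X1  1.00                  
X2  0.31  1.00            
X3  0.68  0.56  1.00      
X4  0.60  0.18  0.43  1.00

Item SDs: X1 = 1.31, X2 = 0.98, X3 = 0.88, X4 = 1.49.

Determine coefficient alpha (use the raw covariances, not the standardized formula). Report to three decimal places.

coefficient alpha = 0.752

Σσ²ᵢ = 1.31² + 0.98² + 0.88² + 1.49² = 5.6710
Covariances σ_ij = r_ij · s_i · s_j:
  σ(X1,X2) = 0.31 × 1.31 × 0.98 = 0.3980
  σ(X1,X3) = 0.68 × 1.31 × 0.88 = 0.7839
  σ(X1,X4) = 0.60 × 1.31 × 1.49 = 1.1711
  σ(X2,X3) = 0.56 × 0.98 × 0.88 = 0.4829
  σ(X2,X4) = 0.18 × 0.98 × 1.49 = 0.2628
  σ(X3,X4) = 0.43 × 0.88 × 1.49 = 0.5638
σ²_T = Σσ²ᵢ + 2·Σσ_ij = 5.6710 + 2 × 3.6625 = 12.9960
α = (4/3)·(1 − 5.6710/12.9960) = 0.752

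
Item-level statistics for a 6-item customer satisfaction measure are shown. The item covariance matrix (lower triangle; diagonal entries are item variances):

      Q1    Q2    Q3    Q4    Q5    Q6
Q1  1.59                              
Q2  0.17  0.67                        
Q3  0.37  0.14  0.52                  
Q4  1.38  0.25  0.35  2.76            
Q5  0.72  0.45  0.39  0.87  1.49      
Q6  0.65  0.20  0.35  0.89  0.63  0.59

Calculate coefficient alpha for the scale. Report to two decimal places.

Σσᵢ² = 1.59 + 0.67 + 0.52 + 2.76 + 1.49 + 0.59 = 7.62
Σ_{i<j} σ_ij = 7.81
σ²_total = 7.62 + 2 × 7.81 = 23.24
α = (k/(k−1))·(1 − Σσᵢ²/σ²_total) = (6/5)·(1 − 7.62/23.24) = 0.81

α = 0.81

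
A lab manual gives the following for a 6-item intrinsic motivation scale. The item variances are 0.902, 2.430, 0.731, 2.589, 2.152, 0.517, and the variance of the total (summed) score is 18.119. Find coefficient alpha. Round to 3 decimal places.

coefficient alpha = 0.583

Σσᵢ² = 0.902 + 2.430 + 0.731 + 2.589 + 2.152 + 0.517 = 9.321
α = (k/(k−1))·(1 − Σσᵢ²/σ²_total) = (6/5)·(1 − 9.321/18.119) = 0.583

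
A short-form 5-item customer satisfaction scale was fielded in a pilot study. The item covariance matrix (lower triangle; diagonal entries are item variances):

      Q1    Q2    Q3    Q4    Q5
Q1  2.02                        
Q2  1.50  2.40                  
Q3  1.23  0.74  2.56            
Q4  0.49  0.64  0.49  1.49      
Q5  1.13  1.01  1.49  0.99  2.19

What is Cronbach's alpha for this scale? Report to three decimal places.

α = 0.807

ΣVar(i) = 2.02 + 2.40 + 2.56 + 1.49 + 2.19 = 10.66
Σ_{i<j} σ_ij = 9.71
Var(T) = 10.66 + 2 × 9.71 = 30.08
α = (k/(k−1))·(1 − ΣVar(i)/Var(T)) = (5/4)·(1 − 10.66/30.08) = 0.807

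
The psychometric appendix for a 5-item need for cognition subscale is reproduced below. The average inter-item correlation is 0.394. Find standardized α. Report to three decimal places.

standardized α = 0.765

Standardized α = k·r̄ / (1 + (k−1)·r̄) = 5 × 0.394 / (1 + 4 × 0.394)
  = 1.9700 / 2.5760 = 0.765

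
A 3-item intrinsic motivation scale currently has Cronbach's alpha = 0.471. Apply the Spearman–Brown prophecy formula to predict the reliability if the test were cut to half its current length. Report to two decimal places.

Length factor m = 1/2
α' = m·α / (1 − (1−m)·α)
   = 1/2 × 0.471 / (1 − (1 − 1/2) × 0.471)
   = 0.2355 / 0.7645 = 0.31

predicted reliability = 0.31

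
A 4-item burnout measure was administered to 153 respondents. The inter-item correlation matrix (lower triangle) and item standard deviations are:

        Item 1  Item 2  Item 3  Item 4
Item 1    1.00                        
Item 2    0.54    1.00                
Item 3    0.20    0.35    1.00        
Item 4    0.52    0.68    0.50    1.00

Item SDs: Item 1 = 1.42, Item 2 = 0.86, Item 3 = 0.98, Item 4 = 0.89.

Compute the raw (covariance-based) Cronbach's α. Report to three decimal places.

Σσ²ᵢ = 1.42² + 0.86² + 0.98² + 0.89² = 4.5085
Covariances σ_ij = r_ij · s_i · s_j:
  σ(Item 1,Item 2) = 0.54 × 1.42 × 0.86 = 0.6594
  σ(Item 1,Item 3) = 0.20 × 1.42 × 0.98 = 0.2783
  σ(Item 1,Item 4) = 0.52 × 1.42 × 0.89 = 0.6572
  σ(Item 2,Item 3) = 0.35 × 0.86 × 0.98 = 0.2950
  σ(Item 2,Item 4) = 0.68 × 0.86 × 0.89 = 0.5205
  σ(Item 3,Item 4) = 0.50 × 0.98 × 0.89 = 0.4361
σ²_T = Σσ²ᵢ + 2·Σσ_ij = 4.5085 + 2 × 2.8465 = 10.2015
α = (4/3)·(1 − 4.5085/10.2015) = 0.744

α = 0.744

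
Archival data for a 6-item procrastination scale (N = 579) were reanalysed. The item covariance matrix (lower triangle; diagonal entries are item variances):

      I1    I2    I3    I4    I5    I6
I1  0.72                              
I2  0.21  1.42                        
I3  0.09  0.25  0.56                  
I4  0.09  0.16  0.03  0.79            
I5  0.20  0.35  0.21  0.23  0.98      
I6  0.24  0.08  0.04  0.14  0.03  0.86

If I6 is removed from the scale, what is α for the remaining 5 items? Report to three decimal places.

Remaining items: I1, I2, I3, I4, I5 (k = 5).
Σσᵢ² = 0.72 + 1.42 + 0.56 + 0.79 + 0.98 = 4.47
σ²_total = 4.47 + 2 × 1.82 = 8.11
α (item deleted) = (5/4)·(1 − 4.47/8.11) = 0.561

α = 0.561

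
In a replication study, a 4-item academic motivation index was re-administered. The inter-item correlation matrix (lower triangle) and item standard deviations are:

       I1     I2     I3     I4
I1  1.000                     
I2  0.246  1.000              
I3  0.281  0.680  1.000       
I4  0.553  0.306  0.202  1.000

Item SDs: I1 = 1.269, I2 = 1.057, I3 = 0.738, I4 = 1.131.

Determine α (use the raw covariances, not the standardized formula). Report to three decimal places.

α = 0.691

Σσ²ᵢ = 1.269² + 1.057² + 0.738² + 1.131² = 4.5514
Covariances σ_ij = r_ij · s_i · s_j:
  σ(I1,I2) = 0.246 × 1.269 × 1.057 = 0.3300
  σ(I1,I3) = 0.281 × 1.269 × 0.738 = 0.2632
  σ(I1,I4) = 0.553 × 1.269 × 1.131 = 0.7937
  σ(I2,I3) = 0.680 × 1.057 × 0.738 = 0.5304
  σ(I2,I4) = 0.306 × 1.057 × 1.131 = 0.3658
  σ(I3,I4) = 0.202 × 0.738 × 1.131 = 0.1686
σ²_T = Σσ²ᵢ + 2·Σσ_ij = 4.5514 + 2 × 2.4517 = 9.4548
α = (4/3)·(1 − 4.5514/9.4548) = 0.691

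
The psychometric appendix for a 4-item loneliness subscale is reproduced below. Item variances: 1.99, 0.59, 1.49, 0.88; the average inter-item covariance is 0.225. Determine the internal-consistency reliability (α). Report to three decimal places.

ΣVar(i) = 1.99 + 0.59 + 1.49 + 0.88 = 4.95
Sum of the 6 distinct covariances = 6 × 0.225 = 1.350
Var(T) = ΣVar(i) + 2·Σcov = 4.95 + 2 × 1.350 = 7.650
α = (4/3)·(1 − 4.95/7.650) = 0.471

α = 0.471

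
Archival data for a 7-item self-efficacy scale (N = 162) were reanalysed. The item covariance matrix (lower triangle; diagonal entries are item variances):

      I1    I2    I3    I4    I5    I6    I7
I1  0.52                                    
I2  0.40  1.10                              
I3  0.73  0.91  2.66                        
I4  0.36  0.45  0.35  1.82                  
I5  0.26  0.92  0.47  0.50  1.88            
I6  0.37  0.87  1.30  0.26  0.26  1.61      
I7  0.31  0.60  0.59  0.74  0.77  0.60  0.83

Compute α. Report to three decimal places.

α = 0.814

sum of item variances = 0.52 + 1.10 + 2.66 + 1.82 + 1.88 + 1.61 + 0.83 = 10.42
Sum of off-diagonal covariances = 12.02
σ²_total = 10.42 + 2 × 12.02 = 34.46
α = (k/(k−1))·(1 − sum of item variances/σ²_total) = (7/6)·(1 − 10.42/34.46) = 0.814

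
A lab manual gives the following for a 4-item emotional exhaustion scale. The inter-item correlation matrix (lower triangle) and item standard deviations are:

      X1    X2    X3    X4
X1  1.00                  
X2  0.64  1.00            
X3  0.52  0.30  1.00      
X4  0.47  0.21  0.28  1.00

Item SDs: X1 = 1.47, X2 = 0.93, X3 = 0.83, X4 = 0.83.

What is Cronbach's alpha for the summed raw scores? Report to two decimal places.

α = 0.73

Σσ²ᵢ = 1.47² + 0.93² + 0.83² + 0.83² = 4.4036
Covariances σ_ij = r_ij · s_i · s_j:
  σ(X1,X2) = 0.64 × 1.47 × 0.93 = 0.8749
  σ(X1,X3) = 0.52 × 1.47 × 0.83 = 0.6345
  σ(X1,X4) = 0.47 × 1.47 × 0.83 = 0.5734
  σ(X2,X3) = 0.30 × 0.93 × 0.83 = 0.2316
  σ(X2,X4) = 0.21 × 0.93 × 0.83 = 0.1621
  σ(X3,X4) = 0.28 × 0.83 × 0.83 = 0.1929
σ²_T = Σσ²ᵢ + 2·Σσ_ij = 4.4036 + 2 × 2.6694 = 9.7424
α = (4/3)·(1 − 4.4036/9.7424) = 0.73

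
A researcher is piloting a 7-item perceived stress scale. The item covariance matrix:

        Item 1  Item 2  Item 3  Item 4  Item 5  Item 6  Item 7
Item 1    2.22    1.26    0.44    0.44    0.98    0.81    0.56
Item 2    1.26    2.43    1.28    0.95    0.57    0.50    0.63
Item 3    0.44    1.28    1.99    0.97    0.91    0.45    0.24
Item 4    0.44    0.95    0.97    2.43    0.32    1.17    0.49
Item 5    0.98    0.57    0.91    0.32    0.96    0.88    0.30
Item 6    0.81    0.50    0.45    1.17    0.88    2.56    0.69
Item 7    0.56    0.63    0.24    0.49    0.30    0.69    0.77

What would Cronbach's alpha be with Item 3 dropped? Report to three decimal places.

α = 0.780

Remaining items: Item 1, Item 2, Item 4, Item 5, Item 6, Item 7 (k = 6).
Σσ²ᵢ = 2.22 + 2.43 + 2.43 + 0.96 + 2.56 + 0.77 = 11.37
σ²_total = 11.37 + 2 × 10.55 = 32.47
α (item deleted) = (6/5)·(1 − 11.37/32.47) = 0.780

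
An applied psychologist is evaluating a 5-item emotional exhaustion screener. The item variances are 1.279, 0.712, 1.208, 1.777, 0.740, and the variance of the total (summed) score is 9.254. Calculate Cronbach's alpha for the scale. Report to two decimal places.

α = 0.48

sum of item variances = 1.279 + 0.712 + 1.208 + 1.777 + 0.740 = 5.716
α = (k/(k−1))·(1 − sum of item variances/σ²_T) = (5/4)·(1 − 5.716/9.254) = 0.48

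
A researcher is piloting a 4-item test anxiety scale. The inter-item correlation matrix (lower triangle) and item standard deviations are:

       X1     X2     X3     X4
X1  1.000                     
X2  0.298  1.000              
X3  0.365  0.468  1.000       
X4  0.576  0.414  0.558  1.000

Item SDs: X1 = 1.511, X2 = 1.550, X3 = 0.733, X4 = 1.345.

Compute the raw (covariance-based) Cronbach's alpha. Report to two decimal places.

α = 0.73

Σσ²ᵢ = 1.511² + 1.550² + 0.733² + 1.345² = 7.0319
Covariances σ_ij = r_ij · s_i · s_j:
  σ(X1,X2) = 0.298 × 1.511 × 1.550 = 0.6979
  σ(X1,X3) = 0.365 × 1.511 × 0.733 = 0.4043
  σ(X1,X4) = 0.576 × 1.511 × 1.345 = 1.1706
  σ(X2,X3) = 0.468 × 1.550 × 0.733 = 0.5317
  σ(X2,X4) = 0.414 × 1.550 × 1.345 = 0.8631
  σ(X3,X4) = 0.558 × 0.733 × 1.345 = 0.5501
σ²_T = Σσ²ᵢ + 2·Σσ_ij = 7.0319 + 2 × 4.2177 = 15.4673
α = (4/3)·(1 − 7.0319/15.4673) = 0.73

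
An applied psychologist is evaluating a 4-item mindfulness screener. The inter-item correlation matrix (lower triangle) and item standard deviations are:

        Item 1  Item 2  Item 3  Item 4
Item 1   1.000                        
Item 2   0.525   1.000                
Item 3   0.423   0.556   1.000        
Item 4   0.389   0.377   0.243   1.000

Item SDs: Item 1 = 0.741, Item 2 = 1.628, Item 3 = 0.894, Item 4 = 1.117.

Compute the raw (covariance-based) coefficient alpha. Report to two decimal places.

Σσ²ᵢ = 0.741² + 1.628² + 0.894² + 1.117² = 5.2464
Covariances σ_ij = r_ij · s_i · s_j:
  σ(Item 1,Item 2) = 0.525 × 0.741 × 1.628 = 0.6333
  σ(Item 1,Item 3) = 0.423 × 0.741 × 0.894 = 0.2802
  σ(Item 1,Item 4) = 0.389 × 0.741 × 1.117 = 0.3220
  σ(Item 2,Item 3) = 0.556 × 1.628 × 0.894 = 0.8092
  σ(Item 2,Item 4) = 0.377 × 1.628 × 1.117 = 0.6856
  σ(Item 3,Item 4) = 0.243 × 0.894 × 1.117 = 0.2427
σ²_T = Σσ²ᵢ + 2·Σσ_ij = 5.2464 + 2 × 2.9730 = 11.1924
α = (4/3)·(1 − 5.2464/11.1924) = 0.71

coefficient alpha = 0.71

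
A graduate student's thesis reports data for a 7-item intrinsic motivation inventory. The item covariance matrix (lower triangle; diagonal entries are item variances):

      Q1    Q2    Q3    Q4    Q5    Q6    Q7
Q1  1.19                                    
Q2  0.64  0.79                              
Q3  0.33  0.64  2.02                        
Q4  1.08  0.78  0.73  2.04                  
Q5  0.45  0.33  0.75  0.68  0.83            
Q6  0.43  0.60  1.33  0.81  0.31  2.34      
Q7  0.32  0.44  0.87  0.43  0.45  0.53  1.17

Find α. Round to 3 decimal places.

α = 0.833

sum of item variances = 1.19 + 0.79 + 2.02 + 2.04 + 0.83 + 2.34 + 1.17 = 10.38
Sum of off-diagonal covariances = 12.93
total variance = 10.38 + 2 × 12.93 = 36.24
α = (k/(k−1))·(1 − sum of item variances/total variance) = (7/6)·(1 − 10.38/36.24) = 0.833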